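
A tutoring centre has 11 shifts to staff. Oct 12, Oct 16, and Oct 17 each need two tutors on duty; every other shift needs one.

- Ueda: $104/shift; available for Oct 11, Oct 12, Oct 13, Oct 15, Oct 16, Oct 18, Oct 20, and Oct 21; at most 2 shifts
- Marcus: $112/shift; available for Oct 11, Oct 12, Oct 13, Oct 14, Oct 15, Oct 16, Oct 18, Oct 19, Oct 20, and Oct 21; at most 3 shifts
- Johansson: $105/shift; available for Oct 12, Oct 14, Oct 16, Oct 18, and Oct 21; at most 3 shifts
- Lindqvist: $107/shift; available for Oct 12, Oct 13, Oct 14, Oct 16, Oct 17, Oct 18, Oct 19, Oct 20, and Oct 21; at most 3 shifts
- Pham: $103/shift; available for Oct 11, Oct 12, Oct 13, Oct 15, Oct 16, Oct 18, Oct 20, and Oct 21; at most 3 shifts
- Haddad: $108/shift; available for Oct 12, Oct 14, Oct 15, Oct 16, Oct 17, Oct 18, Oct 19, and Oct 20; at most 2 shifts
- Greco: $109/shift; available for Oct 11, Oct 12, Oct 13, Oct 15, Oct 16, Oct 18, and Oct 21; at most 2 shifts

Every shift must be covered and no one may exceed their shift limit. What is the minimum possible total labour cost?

$1478

Oct 17 can only be covered by Lindqvist and Haddad, so that assignment is forced.
Picking the cheapest available tutor for each shift independently would cost $1459, but that ignores the shift limits.
An optimal schedule: Oct 11→Pham, Oct 12→Johansson+Lindqvist, Oct 13→Pham, Oct 14→Johansson, Oct 15→Pham, Oct 16→Haddad+Greco, Oct 17→Lindqvist+Haddad, Oct 18→Johansson, Oct 19→Lindqvist, Oct 20→Ueda, Oct 21→Ueda.
Total: 103 + 105 + 107 + 103 + 105 + 103 + 108 + 109 + 107 + 108 + 105 + 107 + 104 + 104 = $1478.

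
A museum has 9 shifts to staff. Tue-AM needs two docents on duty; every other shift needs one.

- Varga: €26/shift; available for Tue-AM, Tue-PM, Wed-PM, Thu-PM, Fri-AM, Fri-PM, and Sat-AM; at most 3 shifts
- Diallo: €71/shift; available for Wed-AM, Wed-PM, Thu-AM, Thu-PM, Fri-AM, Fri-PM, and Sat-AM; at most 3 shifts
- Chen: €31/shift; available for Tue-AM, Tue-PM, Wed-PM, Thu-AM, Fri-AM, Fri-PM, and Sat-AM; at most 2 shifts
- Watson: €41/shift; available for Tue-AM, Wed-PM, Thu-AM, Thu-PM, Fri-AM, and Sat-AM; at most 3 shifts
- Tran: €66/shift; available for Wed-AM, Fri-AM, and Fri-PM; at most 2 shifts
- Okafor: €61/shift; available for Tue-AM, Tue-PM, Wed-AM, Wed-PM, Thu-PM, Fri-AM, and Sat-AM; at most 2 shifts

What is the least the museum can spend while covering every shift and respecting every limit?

€385

Picking the cheapest available docent for each shift independently would cost €305, but that ignores the shift limits.
An optimal schedule: Tue-AM→Watson+Okafor, Tue-PM→Varga, Wed-AM→Okafor, Wed-PM→Chen, Thu-AM→Chen, Thu-PM→Varga, Fri-AM→Watson, Fri-PM→Varga, Sat-AM→Watson.
Total: 41 + 61 + 26 + 61 + 31 + 31 + 26 + 41 + 26 + 41 = €385.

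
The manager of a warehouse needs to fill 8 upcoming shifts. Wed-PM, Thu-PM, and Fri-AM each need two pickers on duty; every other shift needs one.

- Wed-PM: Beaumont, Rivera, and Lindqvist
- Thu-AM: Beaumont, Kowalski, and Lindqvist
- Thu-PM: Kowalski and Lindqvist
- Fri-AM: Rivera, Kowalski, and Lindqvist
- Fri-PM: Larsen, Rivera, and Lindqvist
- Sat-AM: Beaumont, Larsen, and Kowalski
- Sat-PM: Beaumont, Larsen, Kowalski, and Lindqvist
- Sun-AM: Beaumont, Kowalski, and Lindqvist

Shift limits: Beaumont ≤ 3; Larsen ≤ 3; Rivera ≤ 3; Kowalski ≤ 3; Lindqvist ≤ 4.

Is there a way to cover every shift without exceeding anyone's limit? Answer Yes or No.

Thu-PM can only be covered by Kowalski and Lindqvist, so that assignment is forced.
One valid schedule: Wed-PM→Beaumont+Rivera, Thu-AM→Beaumont, Thu-PM→Kowalski+Lindqvist, Fri-AM→Rivera+Kowalski, Fri-PM→Larsen, Sat-AM→Beaumont, Sat-PM→Larsen, Sun-AM→Kowalski.
Loads: Beaumont 3/3, Larsen 2/3, Rivera 2/3, Kowalski 3/3, Lindqvist 1/4 — all within limits.

Yes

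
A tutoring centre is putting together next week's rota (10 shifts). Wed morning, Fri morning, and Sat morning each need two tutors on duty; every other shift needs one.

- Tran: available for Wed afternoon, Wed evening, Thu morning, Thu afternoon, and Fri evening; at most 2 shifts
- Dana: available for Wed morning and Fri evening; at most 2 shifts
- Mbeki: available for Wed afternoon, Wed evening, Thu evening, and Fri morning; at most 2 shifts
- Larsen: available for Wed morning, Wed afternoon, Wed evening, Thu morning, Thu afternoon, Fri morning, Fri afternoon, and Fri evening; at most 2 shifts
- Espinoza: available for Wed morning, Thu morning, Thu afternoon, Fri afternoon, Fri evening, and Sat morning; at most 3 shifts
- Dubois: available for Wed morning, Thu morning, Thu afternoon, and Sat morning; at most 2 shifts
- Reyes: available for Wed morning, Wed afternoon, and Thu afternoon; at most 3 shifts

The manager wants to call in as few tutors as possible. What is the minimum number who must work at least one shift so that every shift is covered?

6

13 slots to fill and no one can take more than 3, so at least ⌈13/3⌉ = 5 tutors are needed.
Any 5 tutors together have capacity at most 3+3+2+2+2 = 12 < 13 slots, so 5 can never suffice.
Tran, Dana, Mbeki, Larsen, Espinoza, and Dubois alone can cover everything: Wed morning→Dana+Dubois, Wed afternoon→Tran, Wed evening→Tran, Thu morning→Espinoza, Thu afternoon→Espinoza, Thu evening→Mbeki, Fri morning→Mbeki+Larsen, Fri afternoon→Larsen, Fri evening→Dana, Sat morning→Espinoza+Dubois.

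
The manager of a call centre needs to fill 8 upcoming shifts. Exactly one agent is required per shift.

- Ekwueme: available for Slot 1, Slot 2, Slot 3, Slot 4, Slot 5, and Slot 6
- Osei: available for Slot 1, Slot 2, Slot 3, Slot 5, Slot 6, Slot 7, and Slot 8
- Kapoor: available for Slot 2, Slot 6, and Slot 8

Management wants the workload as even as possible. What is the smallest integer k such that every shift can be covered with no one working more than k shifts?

With 3 agents and 8 worker-slots to fill, someone must work at least ⌈8/3⌉ = 3 shifts, so k ≥ 3.
k = 3 works: Slot 1→Ekwueme, Slot 2→Kapoor, Slot 3→Ekwueme, Slot 4→Ekwueme, Slot 5→Osei, Slot 6→Kapoor, Slot 7→Osei, Slot 8→Osei.
Loads: Ekwueme 3, Osei 3, Kapoor 2 — all ≤ 3.

3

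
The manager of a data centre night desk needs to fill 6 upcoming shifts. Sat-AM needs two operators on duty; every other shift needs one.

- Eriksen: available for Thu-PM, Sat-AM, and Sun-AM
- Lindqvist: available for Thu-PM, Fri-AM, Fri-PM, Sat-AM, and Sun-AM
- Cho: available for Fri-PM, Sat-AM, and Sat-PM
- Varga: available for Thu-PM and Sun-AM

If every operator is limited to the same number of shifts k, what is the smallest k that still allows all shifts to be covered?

2

With 4 operators and 7 worker-slots to fill, someone must work at least ⌈7/4⌉ = 2 shifts, so k ≥ 2.
k = 2 works: Thu-PM→Eriksen, Fri-AM→Lindqvist, Fri-PM→Lindqvist, Sat-AM→Eriksen+Cho, Sat-PM→Cho, Sun-AM→Varga.
Loads: Eriksen 2, Lindqvist 2, Cho 2, Varga 1 — all ≤ 2.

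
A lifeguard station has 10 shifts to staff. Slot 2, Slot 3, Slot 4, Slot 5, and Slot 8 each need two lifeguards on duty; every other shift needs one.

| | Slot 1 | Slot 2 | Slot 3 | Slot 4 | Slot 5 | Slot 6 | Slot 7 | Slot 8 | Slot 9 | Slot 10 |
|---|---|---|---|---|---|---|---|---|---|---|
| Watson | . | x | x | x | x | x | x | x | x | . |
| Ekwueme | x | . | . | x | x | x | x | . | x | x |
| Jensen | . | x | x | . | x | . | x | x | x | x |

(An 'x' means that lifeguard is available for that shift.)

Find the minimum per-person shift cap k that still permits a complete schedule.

With 3 lifeguards and 15 worker-slots to fill, someone must work at least ⌈15/3⌉ = 5 shifts, so k ≥ 5.
k = 5 works: Slot 1→Ekwueme, Slot 2→Watson+Jensen, Slot 3→Watson+Jensen, Slot 4→Watson+Ekwueme, Slot 5→Ekwueme+Jensen, Slot 6→Watson, Slot 7→Ekwueme, Slot 8→Watson+Jensen, Slot 9→Jensen, Slot 10→Ekwueme.
Loads: Watson 5, Ekwueme 5, Jensen 5 — all ≤ 5.

5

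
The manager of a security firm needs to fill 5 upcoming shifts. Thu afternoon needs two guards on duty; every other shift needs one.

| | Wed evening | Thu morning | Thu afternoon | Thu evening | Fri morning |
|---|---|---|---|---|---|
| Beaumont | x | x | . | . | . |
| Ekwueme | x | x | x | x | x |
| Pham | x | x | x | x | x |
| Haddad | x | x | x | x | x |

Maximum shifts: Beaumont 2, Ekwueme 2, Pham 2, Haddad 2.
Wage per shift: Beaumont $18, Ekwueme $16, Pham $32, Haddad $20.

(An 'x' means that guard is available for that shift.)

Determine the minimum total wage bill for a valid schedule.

Picking the cheapest available guard for each shift independently would cost $100, but that ignores the shift limits.
An optimal schedule: Wed evening→Beaumont, Thu morning→Beaumont, Thu afternoon→Ekwueme+Haddad, Thu evening→Ekwueme, Fri morning→Haddad.
Total: 18 + 18 + 16 + 20 + 16 + 20 = $108.

$108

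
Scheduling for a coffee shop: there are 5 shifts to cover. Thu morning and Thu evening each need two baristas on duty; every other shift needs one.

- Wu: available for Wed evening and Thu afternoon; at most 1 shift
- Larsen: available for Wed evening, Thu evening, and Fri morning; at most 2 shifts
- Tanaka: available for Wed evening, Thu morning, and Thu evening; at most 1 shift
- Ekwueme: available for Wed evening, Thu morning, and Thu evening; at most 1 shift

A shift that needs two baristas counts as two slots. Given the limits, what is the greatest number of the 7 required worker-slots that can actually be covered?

5

Total capacity across all baristas is 1+2+1+1 = 5, and 7 slots are needed, so at most 5 can be filled.
An assignment achieving 5: Thu morning→Tanaka+Ekwueme, Thu afternoon→Wu, Thu evening→Larsen, Fri morning→Larsen.
Loads: Wu 1/1, Larsen 2/2, Tanaka 1/1, Ekwueme 1/1.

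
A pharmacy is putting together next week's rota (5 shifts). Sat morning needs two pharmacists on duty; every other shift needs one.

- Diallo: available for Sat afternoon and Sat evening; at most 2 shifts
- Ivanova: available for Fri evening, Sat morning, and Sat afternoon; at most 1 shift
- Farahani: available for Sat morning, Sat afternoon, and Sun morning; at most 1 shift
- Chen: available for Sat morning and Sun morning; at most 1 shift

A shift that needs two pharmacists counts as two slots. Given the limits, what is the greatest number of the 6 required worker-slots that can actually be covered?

Total capacity across all pharmacists is 2+1+1+1 = 5, and 6 slots are needed, so at most 5 can be filled.
An assignment achieving 5: Fri evening→Ivanova, Sat morning→Chen, Sat afternoon→Diallo, Sat evening→Diallo, Sun morning→Farahani.
Loads: Diallo 2/2, Ivanova 1/1, Farahani 1/1, Chen 1/1.

5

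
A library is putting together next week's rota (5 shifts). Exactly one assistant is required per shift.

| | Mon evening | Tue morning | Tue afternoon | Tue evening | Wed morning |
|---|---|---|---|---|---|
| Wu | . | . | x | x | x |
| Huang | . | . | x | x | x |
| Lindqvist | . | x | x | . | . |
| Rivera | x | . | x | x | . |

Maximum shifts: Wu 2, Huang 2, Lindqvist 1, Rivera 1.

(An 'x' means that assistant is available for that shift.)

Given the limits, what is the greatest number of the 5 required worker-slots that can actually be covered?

Total capacity across all assistants is 2+2+1+1 = 6, and 5 slots are needed, so at most 5 can be filled.
An assignment achieving 5: Mon evening→Rivera, Tue morning→Lindqvist, Tue afternoon→Huang, Tue evening→Wu, Wed morning→Wu.
Loads: Wu 2/2, Huang 1/2, Lindqvist 1/1, Rivera 1/1.

5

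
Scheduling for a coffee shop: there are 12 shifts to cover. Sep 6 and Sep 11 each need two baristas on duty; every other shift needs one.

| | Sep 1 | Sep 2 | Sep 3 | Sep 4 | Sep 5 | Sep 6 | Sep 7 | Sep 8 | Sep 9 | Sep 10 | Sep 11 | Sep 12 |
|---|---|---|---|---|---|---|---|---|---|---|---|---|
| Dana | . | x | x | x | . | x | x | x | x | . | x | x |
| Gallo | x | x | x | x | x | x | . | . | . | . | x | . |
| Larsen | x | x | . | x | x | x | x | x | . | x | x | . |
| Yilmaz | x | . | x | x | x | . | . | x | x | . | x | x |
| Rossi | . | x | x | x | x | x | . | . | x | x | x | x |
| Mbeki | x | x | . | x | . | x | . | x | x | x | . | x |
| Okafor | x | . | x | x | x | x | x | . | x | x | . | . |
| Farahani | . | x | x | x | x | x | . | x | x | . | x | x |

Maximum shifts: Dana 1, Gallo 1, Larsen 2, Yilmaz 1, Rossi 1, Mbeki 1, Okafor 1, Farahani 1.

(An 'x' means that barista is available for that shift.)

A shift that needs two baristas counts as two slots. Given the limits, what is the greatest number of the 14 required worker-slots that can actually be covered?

Total capacity across all baristas is 1+1+2+1+1+1+1+1 = 9, and 14 slots are needed, so at most 9 can be filled.
An assignment achieving 9: Sep 1→Gallo, Sep 2→Rossi, Sep 3→Okafor, Sep 5→Farahani, Sep 7→Dana, Sep 8→Larsen, Sep 9→Mbeki, Sep 10→Larsen, Sep 12→Yilmaz.
Loads: Dana 1/1, Gallo 1/1, Larsen 2/2, Yilmaz 1/1, Rossi 1/1, Mbeki 1/1, Okafor 1/1, Farahani 1/1.

9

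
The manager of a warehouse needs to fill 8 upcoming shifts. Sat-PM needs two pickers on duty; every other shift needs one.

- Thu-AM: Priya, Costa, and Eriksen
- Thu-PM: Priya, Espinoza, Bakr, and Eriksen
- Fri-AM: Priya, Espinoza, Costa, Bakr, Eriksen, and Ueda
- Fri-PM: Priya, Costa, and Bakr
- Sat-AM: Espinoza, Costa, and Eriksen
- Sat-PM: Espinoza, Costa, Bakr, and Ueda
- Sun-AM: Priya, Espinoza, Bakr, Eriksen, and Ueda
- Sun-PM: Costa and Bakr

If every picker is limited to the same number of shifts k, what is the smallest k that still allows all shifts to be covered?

With 6 pickers and 9 worker-slots to fill, someone must work at least ⌈9/6⌉ = 2 shifts, so k ≥ 2.
k = 2 works: Thu-AM→Priya, Thu-PM→Espinoza, Fri-AM→Costa, Fri-PM→Priya, Sat-AM→Espinoza, Sat-PM→Bakr+Ueda, Sun-AM→Bakr, Sun-PM→Costa.
Loads: Priya 2, Espinoza 2, Costa 2, Bakr 2, Eriksen 0, Ueda 1 — all ≤ 2.

2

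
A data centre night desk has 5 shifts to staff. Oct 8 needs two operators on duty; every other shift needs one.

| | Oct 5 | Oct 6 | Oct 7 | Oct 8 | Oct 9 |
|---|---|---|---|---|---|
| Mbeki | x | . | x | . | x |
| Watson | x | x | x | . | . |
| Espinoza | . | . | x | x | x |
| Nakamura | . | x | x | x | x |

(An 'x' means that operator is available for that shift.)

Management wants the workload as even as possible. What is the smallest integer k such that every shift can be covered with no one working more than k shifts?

With 4 operators and 6 worker-slots to fill, someone must work at least ⌈6/4⌉ = 2 shifts, so k ≥ 2.
k = 2 works: Oct 5→Mbeki, Oct 6→Watson, Oct 7→Watson, Oct 8→Espinoza+Nakamura, Oct 9→Mbeki.
Loads: Mbeki 2, Watson 2, Espinoza 1, Nakamura 1 — all ≤ 2.

2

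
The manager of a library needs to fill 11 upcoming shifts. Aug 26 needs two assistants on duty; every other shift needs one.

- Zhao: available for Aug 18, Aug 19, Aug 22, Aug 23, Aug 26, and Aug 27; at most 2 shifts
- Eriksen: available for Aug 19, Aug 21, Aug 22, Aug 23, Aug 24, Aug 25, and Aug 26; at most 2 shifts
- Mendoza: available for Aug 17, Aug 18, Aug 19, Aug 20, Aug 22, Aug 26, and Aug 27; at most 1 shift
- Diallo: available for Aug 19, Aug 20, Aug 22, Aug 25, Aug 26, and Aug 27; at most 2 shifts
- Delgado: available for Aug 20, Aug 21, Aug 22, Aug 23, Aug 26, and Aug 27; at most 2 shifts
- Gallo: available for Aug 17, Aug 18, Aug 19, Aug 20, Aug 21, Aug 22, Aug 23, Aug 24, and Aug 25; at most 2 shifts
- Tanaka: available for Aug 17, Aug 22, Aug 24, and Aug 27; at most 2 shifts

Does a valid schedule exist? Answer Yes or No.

One valid schedule: Aug 17→Mendoza, Aug 18→Zhao, Aug 19→Gallo, Aug 20→Diallo, Aug 21→Eriksen, Aug 22→Gallo, Aug 23→Delgado, Aug 24→Eriksen, Aug 25→Diallo, Aug 26→Zhao+Delgado, Aug 27→Tanaka.
Loads: Zhao 2/2, Eriksen 2/2, Mendoza 1/1, Diallo 2/2, Delgado 2/2, Gallo 2/2, Tanaka 1/2 — all within limits.

Yes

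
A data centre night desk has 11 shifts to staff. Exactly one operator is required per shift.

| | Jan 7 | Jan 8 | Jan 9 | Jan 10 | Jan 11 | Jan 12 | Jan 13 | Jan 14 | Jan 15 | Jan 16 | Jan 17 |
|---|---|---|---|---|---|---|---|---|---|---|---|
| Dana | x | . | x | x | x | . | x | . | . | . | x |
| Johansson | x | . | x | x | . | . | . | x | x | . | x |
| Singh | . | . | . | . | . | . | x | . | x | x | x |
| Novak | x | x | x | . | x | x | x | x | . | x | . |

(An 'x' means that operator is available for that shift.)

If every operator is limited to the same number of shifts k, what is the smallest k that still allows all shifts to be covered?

With 4 operators and 11 worker-slots to fill, someone must work at least ⌈11/4⌉ = 3 shifts, so k ≥ 3.
k = 3 works: Jan 7→Dana, Jan 8→Novak, Jan 9→Johansson, Jan 10→Dana, Jan 11→Dana, Jan 12→Novak, Jan 13→Singh, Jan 14→Johansson, Jan 15→Johansson, Jan 16→Singh, Jan 17→Singh.
Loads: Dana 3, Johansson 3, Singh 3, Novak 2 — all ≤ 3.

3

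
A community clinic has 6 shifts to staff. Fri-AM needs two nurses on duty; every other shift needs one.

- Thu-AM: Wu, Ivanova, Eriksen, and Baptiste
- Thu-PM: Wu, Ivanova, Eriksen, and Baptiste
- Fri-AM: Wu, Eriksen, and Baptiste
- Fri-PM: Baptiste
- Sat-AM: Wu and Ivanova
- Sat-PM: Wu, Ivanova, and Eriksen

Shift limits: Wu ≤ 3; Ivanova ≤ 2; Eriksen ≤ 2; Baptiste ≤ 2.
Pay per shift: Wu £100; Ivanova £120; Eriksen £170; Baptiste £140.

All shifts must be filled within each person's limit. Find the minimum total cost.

Fri-PM can only be covered by Baptiste, so that assignment is forced.
Picking the cheapest available nurse for each shift independently would cost £780, but that ignores the shift limits.
An optimal schedule: Thu-AM→Ivanova, Thu-PM→Ivanova, Fri-AM→Wu+Baptiste, Fri-PM→Baptiste, Sat-AM→Wu, Sat-PM→Wu.
Total: 120 + 120 + 100 + 140 + 140 + 100 + 100 = £820.

£820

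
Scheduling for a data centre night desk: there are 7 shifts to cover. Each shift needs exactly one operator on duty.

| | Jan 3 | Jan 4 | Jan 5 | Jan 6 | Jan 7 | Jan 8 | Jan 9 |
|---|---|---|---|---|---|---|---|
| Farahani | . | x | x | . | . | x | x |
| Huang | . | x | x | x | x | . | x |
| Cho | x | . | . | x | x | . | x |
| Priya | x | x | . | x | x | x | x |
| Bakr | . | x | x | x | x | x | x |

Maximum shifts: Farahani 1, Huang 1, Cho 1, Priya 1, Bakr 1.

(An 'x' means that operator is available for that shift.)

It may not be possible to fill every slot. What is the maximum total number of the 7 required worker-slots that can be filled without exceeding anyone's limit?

Total capacity across all operators is 1+1+1+1+1 = 5, and 7 slots are needed, so at most 5 can be filled.
An assignment achieving 5: Jan 3→Cho, Jan 4→Huang, Jan 5→Farahani, Jan 6→Bakr, Jan 8→Priya.
Loads: Farahani 1/1, Huang 1/1, Cho 1/1, Priya 1/1, Bakr 1/1.

5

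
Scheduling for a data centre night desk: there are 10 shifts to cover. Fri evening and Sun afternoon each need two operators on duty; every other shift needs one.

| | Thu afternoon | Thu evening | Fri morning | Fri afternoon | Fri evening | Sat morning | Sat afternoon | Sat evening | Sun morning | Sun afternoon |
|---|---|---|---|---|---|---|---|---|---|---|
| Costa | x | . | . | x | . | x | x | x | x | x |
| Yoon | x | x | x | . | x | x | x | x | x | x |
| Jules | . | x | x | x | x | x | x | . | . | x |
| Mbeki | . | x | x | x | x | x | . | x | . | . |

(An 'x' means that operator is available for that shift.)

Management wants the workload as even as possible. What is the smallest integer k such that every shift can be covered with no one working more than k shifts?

3

With 4 operators and 12 worker-slots to fill, someone must work at least ⌈12/4⌉ = 3 shifts, so k ≥ 3.
k = 3 works: Thu afternoon→Costa, Thu evening→Yoon, Fri morning→Yoon, Fri afternoon→Costa, Fri evening→Jules+Mbeki, Sat morning→Mbeki, Sat afternoon→Jules, Sat evening→Mbeki, Sun morning→Costa, Sun afternoon→Yoon+Jules.
Loads: Costa 3, Yoon 3, Jules 3, Mbeki 3 — all ≤ 3.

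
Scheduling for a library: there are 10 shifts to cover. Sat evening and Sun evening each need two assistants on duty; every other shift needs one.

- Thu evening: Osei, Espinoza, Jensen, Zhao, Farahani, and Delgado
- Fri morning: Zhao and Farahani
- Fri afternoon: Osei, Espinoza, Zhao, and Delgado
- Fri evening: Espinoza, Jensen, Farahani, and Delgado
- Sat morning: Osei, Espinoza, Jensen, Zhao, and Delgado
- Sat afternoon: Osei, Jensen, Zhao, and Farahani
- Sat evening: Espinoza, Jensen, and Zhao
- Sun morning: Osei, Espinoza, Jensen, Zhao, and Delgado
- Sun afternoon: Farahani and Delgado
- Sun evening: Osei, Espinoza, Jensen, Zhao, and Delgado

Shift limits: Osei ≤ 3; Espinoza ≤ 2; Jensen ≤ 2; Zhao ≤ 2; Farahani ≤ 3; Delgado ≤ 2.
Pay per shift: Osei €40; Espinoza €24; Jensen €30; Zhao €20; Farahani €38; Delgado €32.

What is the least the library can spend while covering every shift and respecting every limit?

Picking the cheapest available assistant for each shift independently would cost €264, but that ignores the shift limits.
An optimal schedule: Thu evening→Farahani, Fri morning→Zhao, Fri afternoon→Espinoza, Fri evening→Farahani, Sat morning→Jensen, Sat afternoon→Farahani, Sat evening→Zhao+Espinoza, Sun morning→Jensen, Sun afternoon→Delgado, Sun evening→Delgado+Osei.
Total: 38 + 20 + 24 + 38 + 30 + 38 + 20 + 24 + 30 + 32 + 32 + 40 = €366.

€366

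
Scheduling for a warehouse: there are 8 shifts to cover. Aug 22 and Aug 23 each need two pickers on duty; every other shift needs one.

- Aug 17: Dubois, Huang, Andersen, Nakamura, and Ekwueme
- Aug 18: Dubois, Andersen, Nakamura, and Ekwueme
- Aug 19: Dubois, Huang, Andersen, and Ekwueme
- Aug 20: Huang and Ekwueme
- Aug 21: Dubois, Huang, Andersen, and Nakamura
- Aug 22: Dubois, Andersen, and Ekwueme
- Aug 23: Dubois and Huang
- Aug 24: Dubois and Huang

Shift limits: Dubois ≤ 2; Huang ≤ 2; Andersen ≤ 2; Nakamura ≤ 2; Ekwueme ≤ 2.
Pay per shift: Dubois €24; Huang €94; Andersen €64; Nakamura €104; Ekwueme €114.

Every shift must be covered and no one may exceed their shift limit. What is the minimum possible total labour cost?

Aug 23 can only be covered by Dubois and Huang, so that assignment is forced.
Picking the cheapest available picker for each shift independently would cost €420, but that ignores the shift limits.
An optimal schedule: Aug 17→Nakamura, Aug 18→Andersen, Aug 19→Ekwueme, Aug 20→Huang, Aug 21→Nakamura, Aug 22→Andersen+Ekwueme, Aug 23→Dubois+Huang, Aug 24→Dubois.
Total: 104 + 64 + 114 + 94 + 104 + 64 + 114 + 24 + 94 + 24 = €800.

€800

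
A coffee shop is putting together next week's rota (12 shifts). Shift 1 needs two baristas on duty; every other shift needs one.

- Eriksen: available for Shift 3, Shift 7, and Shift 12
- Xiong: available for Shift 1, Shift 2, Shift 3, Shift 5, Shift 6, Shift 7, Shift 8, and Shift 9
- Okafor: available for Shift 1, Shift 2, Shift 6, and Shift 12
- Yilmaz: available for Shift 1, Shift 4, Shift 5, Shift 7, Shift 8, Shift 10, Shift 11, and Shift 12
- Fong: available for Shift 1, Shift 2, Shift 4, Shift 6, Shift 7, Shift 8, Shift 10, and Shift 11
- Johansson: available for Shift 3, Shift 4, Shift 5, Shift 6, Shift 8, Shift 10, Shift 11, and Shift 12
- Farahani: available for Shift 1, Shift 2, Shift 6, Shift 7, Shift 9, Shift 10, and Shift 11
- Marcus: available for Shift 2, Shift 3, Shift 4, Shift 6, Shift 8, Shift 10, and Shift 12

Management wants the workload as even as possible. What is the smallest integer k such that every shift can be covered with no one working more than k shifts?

With 8 baristas and 13 worker-slots to fill, someone must work at least ⌈13/8⌉ = 2 shifts, so k ≥ 2.
k = 2 works: Shift 1→Okafor+Farahani, Shift 2→Okafor, Shift 3→Eriksen, Shift 4→Yilmaz, Shift 5→Xiong, Shift 6→Johansson, Shift 7→Eriksen, Shift 8→Fong, Shift 9→Xiong, Shift 10→Fong, Shift 11→Yilmaz, Shift 12→Johansson.
Loads: Eriksen 2, Xiong 2, Okafor 2, Yilmaz 2, Fong 2, Johansson 2, Farahani 1, Marcus 0 — all ≤ 2.

2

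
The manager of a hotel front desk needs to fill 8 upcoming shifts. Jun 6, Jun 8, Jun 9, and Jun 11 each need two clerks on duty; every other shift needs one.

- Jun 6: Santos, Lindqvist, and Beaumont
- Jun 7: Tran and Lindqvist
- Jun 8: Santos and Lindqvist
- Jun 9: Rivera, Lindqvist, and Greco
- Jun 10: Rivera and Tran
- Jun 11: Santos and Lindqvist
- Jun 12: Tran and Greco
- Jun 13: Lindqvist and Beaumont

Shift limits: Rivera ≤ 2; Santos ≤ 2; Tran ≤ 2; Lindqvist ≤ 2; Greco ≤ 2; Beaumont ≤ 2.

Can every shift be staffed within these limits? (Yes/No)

No

Total capacity is 12 and 12 slots are needed, so capacity alone doesn't rule it out.
Shifts {Jun 6, Jun 8, Jun 11} need 6 worker-slots in total, but the clerks available for any of those shifts (Santos, Lindqvist, and Beaumont) can supply at most 5 among them. So no valid schedule exists.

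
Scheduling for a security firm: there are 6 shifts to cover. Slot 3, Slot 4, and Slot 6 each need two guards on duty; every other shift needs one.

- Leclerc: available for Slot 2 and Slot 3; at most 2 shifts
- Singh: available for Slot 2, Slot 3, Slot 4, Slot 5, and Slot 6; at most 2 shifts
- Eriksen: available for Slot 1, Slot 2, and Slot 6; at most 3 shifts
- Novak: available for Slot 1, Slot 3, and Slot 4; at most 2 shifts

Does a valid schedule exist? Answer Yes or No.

No

Total capacity is 9 and 9 slots are needed, so capacity alone doesn't rule it out.
Shifts {Slot 4, Slot 5, Slot 6} need 5 worker-slots in total, but the guards available for any of those shifts (Singh, Eriksen, and Novak) can supply at most 4 among them. So no valid schedule exists.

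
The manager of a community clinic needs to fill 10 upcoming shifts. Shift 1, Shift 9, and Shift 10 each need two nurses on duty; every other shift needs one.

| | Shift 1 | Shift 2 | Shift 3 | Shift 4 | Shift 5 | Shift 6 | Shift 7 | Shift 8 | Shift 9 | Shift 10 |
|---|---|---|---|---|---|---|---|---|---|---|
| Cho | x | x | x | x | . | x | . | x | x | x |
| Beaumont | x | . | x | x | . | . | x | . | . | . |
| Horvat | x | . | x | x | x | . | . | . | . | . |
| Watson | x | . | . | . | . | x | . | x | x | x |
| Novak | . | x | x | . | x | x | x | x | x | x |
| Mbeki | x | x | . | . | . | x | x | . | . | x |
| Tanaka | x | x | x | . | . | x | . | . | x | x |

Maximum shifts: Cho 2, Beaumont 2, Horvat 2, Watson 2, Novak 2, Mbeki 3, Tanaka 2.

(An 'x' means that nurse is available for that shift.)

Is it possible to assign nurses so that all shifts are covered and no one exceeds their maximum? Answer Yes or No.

Yes

One valid schedule: Shift 1→Horvat+Mbeki, Shift 2→Novak, Shift 3→Beaumont, Shift 4→Cho, Shift 5→Horvat, Shift 6→Watson, Shift 7→Beaumont, Shift 8→Cho, Shift 9→Watson+Novak, Shift 10→Mbeki+Tanaka.
Loads: Cho 2/2, Beaumont 2/2, Horvat 2/2, Watson 2/2, Novak 2/2, Mbeki 2/3, Tanaka 1/2 — all within limits.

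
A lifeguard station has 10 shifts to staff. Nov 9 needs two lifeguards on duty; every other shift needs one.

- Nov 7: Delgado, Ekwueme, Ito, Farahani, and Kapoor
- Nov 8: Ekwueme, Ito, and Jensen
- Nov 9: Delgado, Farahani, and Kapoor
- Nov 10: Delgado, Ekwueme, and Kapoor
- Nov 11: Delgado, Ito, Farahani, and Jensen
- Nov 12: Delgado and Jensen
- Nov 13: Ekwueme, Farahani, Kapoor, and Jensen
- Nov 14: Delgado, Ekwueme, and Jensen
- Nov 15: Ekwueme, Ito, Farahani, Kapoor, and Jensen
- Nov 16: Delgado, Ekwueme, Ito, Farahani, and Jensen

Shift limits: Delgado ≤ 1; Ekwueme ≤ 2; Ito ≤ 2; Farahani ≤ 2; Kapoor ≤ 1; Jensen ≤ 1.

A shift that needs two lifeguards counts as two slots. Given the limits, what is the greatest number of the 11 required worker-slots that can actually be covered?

9

Total capacity across all lifeguards is 1+2+2+2+1+1 = 9, and 11 slots are needed, so at most 9 can be filled.
An assignment achieving 9: Nov 7→Ito, Nov 8→Ekwueme, Nov 9→Farahani+Kapoor, Nov 10→Ekwueme, Nov 11→Ito, Nov 12→Delgado, Nov 13→Farahani, Nov 14→Jensen.
Loads: Delgado 1/1, Ekwueme 2/2, Ito 2/2, Farahani 2/2, Kapoor 1/1, Jensen 1/1.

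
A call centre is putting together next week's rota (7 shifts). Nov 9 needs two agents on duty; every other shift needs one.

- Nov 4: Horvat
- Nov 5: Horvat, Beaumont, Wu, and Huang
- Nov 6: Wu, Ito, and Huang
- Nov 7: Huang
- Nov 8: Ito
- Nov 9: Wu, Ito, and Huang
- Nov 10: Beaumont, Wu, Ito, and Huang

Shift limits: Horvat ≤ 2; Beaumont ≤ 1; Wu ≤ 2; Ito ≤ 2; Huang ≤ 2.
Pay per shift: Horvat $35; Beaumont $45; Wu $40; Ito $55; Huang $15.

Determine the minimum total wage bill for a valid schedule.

$280

Nov 4 can only be covered by Horvat, so that assignment is forced.
Nov 7 can only be covered by Huang, so that assignment is forced.
Nov 8 can only be covered by Ito, so that assignment is forced.
Picking the cheapest available agent for each shift independently would cost $205, but that ignores the shift limits.
An optimal schedule: Nov 4→Horvat, Nov 5→Horvat, Nov 6→Wu, Nov 7→Huang, Nov 8→Ito, Nov 9→Huang+Wu, Nov 10→Beaumont.
Total: 35 + 35 + 40 + 15 + 55 + 15 + 40 + 45 = $280.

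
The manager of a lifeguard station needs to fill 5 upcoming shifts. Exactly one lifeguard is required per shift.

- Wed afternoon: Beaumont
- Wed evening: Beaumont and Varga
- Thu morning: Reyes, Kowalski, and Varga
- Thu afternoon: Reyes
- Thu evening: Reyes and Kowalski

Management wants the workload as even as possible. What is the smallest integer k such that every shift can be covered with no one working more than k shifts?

2

With 4 lifeguards and 5 worker-slots to fill, someone must work at least ⌈5/4⌉ = 2 shifts, so k ≥ 2.
k = 2 works: Wed afternoon→Beaumont, Wed evening→Beaumont, Thu morning→Kowalski, Thu afternoon→Reyes, Thu evening→Reyes.
Loads: Reyes 2, Beaumont 2, Kowalski 1, Varga 0 — all ≤ 2.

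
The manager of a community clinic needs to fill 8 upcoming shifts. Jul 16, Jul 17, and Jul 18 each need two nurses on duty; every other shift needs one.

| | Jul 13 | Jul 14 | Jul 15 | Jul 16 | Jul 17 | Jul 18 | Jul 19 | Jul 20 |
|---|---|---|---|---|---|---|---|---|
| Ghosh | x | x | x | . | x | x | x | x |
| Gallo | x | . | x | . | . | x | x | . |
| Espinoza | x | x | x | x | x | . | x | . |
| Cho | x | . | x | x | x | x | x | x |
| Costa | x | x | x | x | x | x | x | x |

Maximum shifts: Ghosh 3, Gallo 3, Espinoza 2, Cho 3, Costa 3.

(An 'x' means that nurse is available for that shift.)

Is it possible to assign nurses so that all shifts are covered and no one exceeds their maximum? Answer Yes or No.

One valid schedule: Jul 13→Ghosh, Jul 14→Ghosh, Jul 15→Gallo, Jul 16→Espinoza+Cho, Jul 17→Espinoza+Cho, Jul 18→Gallo+Cho, Jul 19→Gallo, Jul 20→Ghosh.
Loads: Ghosh 3/3, Gallo 3/3, Espinoza 2/2, Cho 3/3, Costa 0/3 — all within limits.

Yes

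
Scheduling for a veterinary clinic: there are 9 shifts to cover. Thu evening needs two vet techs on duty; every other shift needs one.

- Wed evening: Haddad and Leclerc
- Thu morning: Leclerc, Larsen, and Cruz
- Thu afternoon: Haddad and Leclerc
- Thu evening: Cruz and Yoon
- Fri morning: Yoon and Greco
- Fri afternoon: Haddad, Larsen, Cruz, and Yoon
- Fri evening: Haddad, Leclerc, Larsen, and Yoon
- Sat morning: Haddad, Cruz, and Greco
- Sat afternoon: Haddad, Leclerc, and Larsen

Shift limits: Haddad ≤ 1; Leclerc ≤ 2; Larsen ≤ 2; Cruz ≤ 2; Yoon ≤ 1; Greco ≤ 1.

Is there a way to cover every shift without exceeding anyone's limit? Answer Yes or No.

Total capacity is 1+2+2+2+1+1 = 9 but 10 worker-slots are needed — infeasible.

No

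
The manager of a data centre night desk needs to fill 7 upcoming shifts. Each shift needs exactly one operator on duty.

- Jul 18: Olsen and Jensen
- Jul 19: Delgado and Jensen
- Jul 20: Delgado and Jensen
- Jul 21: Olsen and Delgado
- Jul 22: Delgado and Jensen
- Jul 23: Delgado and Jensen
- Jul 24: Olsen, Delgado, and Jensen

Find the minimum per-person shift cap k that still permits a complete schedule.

With 3 operators and 7 worker-slots to fill, someone must work at least ⌈7/3⌉ = 3 shifts, so k ≥ 3.
k = 3 works: Jul 18→Olsen, Jul 19→Delgado, Jul 20→Delgado, Jul 21→Olsen, Jul 22→Delgado, Jul 23→Jensen, Jul 24→Olsen.
Loads: Olsen 3, Delgado 3, Jensen 1 — all ≤ 3.

3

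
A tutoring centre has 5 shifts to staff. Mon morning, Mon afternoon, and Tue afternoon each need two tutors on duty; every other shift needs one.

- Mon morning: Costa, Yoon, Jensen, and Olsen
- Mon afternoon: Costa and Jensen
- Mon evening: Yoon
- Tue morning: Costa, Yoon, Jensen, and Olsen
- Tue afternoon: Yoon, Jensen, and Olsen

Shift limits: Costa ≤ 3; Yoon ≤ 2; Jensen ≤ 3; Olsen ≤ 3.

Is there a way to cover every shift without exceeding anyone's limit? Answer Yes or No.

Mon afternoon can only be covered by Costa and Jensen, so that assignment is forced.
Mon evening can only be covered by Yoon, so that assignment is forced.
One valid schedule: Mon morning→Costa+Jensen, Mon afternoon→Costa+Jensen, Mon evening→Yoon, Tue morning→Costa, Tue afternoon→Yoon+Jensen.
Loads: Costa 3/3, Yoon 2/2, Jensen 3/3, Olsen 0/3 — all within limits.

Yes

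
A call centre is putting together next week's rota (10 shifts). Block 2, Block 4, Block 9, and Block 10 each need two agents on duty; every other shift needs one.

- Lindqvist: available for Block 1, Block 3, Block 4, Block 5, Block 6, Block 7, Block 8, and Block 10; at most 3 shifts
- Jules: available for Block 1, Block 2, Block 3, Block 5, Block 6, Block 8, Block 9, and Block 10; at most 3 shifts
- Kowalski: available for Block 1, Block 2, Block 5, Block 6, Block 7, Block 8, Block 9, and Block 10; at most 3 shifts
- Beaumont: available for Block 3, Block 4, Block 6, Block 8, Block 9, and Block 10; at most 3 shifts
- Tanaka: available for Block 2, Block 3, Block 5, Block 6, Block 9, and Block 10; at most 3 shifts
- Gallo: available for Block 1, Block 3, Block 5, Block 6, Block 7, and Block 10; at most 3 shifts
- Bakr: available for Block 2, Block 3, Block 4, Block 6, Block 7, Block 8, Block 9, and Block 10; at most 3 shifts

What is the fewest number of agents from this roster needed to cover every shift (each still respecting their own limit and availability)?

14 slots to fill and no one can take more than 3, so at least ⌈14/3⌉ = 5 agents are needed.
Lindqvist, Jules, Kowalski, Beaumont, and Tanaka alone can cover everything: Block 1→Lindqvist, Block 2→Jules+Kowalski, Block 3→Jules, Block 4→Lindqvist+Beaumont, Block 5→Jules, Block 6→Kowalski, Block 7→Lindqvist, Block 8→Kowalski, Block 9→Beaumont+Tanaka, Block 10→Beaumont+Tanaka.

5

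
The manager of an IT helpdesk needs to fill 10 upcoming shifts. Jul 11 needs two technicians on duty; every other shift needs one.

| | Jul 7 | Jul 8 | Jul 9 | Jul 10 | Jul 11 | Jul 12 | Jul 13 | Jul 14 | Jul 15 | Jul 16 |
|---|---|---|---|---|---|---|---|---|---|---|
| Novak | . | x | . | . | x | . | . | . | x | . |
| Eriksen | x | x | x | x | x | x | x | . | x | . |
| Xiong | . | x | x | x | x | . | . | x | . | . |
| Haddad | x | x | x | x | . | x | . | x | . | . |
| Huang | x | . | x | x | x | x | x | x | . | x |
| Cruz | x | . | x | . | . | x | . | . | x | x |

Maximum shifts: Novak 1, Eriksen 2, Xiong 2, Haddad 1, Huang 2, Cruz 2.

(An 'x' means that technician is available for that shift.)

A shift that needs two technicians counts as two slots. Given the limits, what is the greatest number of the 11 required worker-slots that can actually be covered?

Total capacity across all technicians is 1+2+2+1+2+2 = 10, and 11 slots are needed, so at most 10 can be filled.
An assignment achieving 10: Jul 7→Eriksen, Jul 8→Xiong, Jul 9→Cruz, Jul 10→Haddad, Jul 11→Huang, Jul 12→Cruz, Jul 13→Eriksen, Jul 14→Xiong, Jul 15→Novak, Jul 16→Huang.
Loads: Novak 1/1, Eriksen 2/2, Xiong 2/2, Haddad 1/1, Huang 2/2, Cruz 2/2.

10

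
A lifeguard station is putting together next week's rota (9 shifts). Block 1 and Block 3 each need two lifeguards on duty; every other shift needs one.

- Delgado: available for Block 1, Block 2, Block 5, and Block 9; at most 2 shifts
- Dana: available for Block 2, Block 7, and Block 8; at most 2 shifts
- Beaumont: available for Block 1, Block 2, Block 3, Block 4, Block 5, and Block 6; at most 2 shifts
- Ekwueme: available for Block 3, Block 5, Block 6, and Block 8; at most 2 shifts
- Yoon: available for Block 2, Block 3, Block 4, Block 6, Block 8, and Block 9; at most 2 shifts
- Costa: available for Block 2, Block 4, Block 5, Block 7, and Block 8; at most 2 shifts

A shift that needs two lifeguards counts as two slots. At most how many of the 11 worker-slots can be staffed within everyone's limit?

11

Total capacity across all lifeguards is 2+2+2+2+2+2 = 12, and 11 slots are needed, so at most 11 can be filled.
An assignment achieving 11: Block 1→Delgado+Beaumont, Block 2→Yoon, Block 3→Beaumont+Ekwueme, Block 4→Yoon, Block 5→Costa, Block 6→Ekwueme, Block 7→Dana, Block 8→Dana, Block 9→Delgado.
Loads: Delgado 2/2, Dana 2/2, Beaumont 2/2, Ekwueme 2/2, Yoon 2/2, Costa 1/2.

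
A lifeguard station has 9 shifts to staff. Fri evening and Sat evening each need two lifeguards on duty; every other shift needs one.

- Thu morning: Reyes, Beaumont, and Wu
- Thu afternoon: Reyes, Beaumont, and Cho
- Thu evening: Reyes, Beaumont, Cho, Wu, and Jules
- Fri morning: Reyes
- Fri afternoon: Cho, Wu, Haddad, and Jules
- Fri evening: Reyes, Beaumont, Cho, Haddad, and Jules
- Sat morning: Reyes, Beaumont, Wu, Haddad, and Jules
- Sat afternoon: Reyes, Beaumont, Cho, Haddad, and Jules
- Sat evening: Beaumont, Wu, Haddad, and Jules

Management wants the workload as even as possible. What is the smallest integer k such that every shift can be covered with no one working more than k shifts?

2

With 6 lifeguards and 11 worker-slots to fill, someone must work at least ⌈11/6⌉ = 2 shifts, so k ≥ 2.
k = 2 works: Thu morning→Reyes, Thu afternoon→Beaumont, Thu evening→Beaumont, Fri morning→Reyes, Fri afternoon→Cho, Fri evening→Haddad+Jules, Sat morning→Wu, Sat afternoon→Cho, Sat evening→Wu+Haddad.
Loads: Reyes 2, Beaumont 2, Cho 2, Wu 2, Haddad 2, Jules 1 — all ≤ 2.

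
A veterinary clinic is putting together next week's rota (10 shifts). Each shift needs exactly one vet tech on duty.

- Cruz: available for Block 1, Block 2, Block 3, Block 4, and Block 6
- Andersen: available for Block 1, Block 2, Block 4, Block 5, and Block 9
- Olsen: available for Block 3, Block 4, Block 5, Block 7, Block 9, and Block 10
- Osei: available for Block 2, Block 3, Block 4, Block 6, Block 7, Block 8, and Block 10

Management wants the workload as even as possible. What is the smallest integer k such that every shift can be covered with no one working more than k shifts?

3

With 4 vet techs and 10 worker-slots to fill, someone must work at least ⌈10/4⌉ = 3 shifts, so k ≥ 3.
k = 3 works: Block 1→Cruz, Block 2→Cruz, Block 3→Olsen, Block 4→Andersen, Block 5→Andersen, Block 6→Cruz, Block 7→Olsen, Block 8→Osei, Block 9→Andersen, Block 10→Olsen.
Loads: Cruz 3, Andersen 3, Olsen 3, Osei 1 — all ≤ 3.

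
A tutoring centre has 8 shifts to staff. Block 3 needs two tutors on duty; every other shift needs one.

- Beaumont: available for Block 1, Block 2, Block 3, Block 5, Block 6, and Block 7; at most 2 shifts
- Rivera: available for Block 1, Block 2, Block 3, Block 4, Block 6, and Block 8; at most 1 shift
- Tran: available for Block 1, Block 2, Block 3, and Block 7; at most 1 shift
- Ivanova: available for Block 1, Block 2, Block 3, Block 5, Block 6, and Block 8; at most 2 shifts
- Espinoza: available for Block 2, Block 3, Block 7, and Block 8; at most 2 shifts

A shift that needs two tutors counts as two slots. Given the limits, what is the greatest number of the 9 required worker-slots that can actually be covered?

Total capacity across all tutors is 2+1+1+2+2 = 8, and 9 slots are needed, so at most 8 can be filled.
An assignment achieving 8: Block 1→Ivanova, Block 2→Espinoza, Block 3→Espinoza, Block 4→Rivera, Block 5→Beaumont, Block 6→Beaumont, Block 7→Tran, Block 8→Ivanova.
Loads: Beaumont 2/2, Rivera 1/1, Tran 1/1, Ivanova 2/2, Espinoza 2/2.

8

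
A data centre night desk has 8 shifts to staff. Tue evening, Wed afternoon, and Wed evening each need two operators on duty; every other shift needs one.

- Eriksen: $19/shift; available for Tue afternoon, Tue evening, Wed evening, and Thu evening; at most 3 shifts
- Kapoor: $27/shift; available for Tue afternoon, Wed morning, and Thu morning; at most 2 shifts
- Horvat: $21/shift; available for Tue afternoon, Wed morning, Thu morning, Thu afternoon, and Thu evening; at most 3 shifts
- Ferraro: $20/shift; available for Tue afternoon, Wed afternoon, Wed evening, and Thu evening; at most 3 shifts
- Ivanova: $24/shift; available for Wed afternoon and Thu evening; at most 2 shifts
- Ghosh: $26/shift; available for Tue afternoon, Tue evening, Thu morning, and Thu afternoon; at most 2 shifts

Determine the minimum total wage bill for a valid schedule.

Tue evening can only be covered by Eriksen and Ghosh, so that assignment is forced.
Wed afternoon can only be covered by Ferraro and Ivanova, so that assignment is forced.
Wed evening can only be covered by Eriksen and Ferraro, so that assignment is forced.
Picking the cheapest available operator for each shift independently would cost $229, but that ignores the shift limits.
An optimal schedule: Tue afternoon→Ferraro, Tue evening→Eriksen+Ghosh, Wed morning→Horvat, Wed afternoon→Ferraro+Ivanova, Wed evening→Eriksen+Ferraro, Thu morning→Horvat, Thu afternoon→Horvat, Thu evening→Eriksen.
Total: 20 + 19 + 26 + 21 + 20 + 24 + 19 + 20 + 21 + 21 + 19 = $230.

$230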